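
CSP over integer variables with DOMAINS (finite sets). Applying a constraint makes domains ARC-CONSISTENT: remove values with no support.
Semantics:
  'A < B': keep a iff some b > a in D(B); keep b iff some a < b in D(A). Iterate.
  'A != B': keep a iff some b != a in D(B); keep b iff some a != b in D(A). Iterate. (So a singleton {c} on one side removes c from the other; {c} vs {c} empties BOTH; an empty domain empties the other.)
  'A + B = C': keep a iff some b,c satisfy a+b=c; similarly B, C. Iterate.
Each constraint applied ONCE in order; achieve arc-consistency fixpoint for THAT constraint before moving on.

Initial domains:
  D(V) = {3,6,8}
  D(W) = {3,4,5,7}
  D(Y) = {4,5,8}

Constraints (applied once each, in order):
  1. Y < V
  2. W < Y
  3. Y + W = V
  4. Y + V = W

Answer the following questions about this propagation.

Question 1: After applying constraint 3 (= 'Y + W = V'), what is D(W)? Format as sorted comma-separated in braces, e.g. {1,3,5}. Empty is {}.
Constraint 1 (Y < V) on D(Y)={4,5,8} D(V)={3,6,8}: Y {4,5,8}->{4,5}; V {3,6,8}->{6,8}
Constraint 2 (W < Y) on D(W)={3,4,5,7} D(Y)={4,5}: W {3,4,5,7}->{3,4}
Constraint 3 (Y + W = V) on D(Y)={4,5} D(W)={3,4} D(V)={6,8}: V {6,8}->{8}
So after constraint 3: D(W) = {3,4}

Answer: {3,4}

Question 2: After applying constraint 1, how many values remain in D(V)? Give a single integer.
Answer: 2

Derivation:
Constraint 1 (Y < V) on D(Y)={4,5,8} D(V)={3,6,8}: Y {4,5,8}->{4,5}; V {3,6,8}->{6,8}
So after constraint 1: D(V)={6,8}, size = 2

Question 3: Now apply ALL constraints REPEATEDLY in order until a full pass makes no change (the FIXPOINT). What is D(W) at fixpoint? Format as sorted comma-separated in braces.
pass 0 (initial): D(W)={3,4,5,7}
pass 1: V {3,6,8}->{}; W {3,4,5,7}->{}; Y {4,5,8}->{}
pass 2: no change
Fixpoint after 2 passes: D(W) = {}

Answer: {}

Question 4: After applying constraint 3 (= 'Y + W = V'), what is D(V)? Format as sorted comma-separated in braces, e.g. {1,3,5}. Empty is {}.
Constraint 1 (Y < V) on D(Y)={4,5,8} D(V)={3,6,8}: Y {4,5,8}->{4,5}; V {3,6,8}->{6,8}
Constraint 2 (W < Y) on D(W)={3,4,5,7} D(Y)={4,5}: W {3,4,5,7}->{3,4}
Constraint 3 (Y + W = V) on D(Y)={4,5} D(W)={3,4} D(V)={6,8}: V {6,8}->{8}
So after constraint 3: D(V) = {8}

Answer: {8}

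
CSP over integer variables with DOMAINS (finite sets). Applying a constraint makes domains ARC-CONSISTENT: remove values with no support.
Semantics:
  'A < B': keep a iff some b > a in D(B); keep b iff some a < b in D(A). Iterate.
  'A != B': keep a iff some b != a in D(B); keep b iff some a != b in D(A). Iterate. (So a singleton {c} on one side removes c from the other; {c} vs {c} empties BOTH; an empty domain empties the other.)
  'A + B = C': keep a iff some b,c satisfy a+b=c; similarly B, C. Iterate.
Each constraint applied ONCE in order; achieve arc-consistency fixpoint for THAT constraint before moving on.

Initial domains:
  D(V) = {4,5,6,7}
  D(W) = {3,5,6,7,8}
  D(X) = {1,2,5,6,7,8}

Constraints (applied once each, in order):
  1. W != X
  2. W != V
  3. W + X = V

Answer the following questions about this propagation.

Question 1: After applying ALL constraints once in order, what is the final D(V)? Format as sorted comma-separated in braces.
Answer: {4,5,6,7}

Derivation:
Constraint 1 (W != X) on D(W)={3,5,6,7,8} D(X)={1,2,5,6,7,8}: no change
Constraint 2 (W != V) on D(W)={3,5,6,7,8} D(V)={4,5,6,7}: no change
Constraint 3 (W + X = V) on D(W)={3,5,6,7,8} D(X)={1,2,5,6,7,8} D(V)={4,5,6,7}: W {3,5,6,7,8}->{3,5,6}; X {1,2,5,6,7,8}->{1,2}
So after all 3 constraints: D(V) = {4,5,6,7}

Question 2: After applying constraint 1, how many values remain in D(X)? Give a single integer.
Constraint 1 (W != X) on D(W)={3,5,6,7,8} D(X)={1,2,5,6,7,8}: no change
So after constraint 1: D(X)={1,2,5,6,7,8}, size = 6

Answer: 6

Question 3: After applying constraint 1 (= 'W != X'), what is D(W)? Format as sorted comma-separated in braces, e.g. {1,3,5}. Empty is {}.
Constraint 1 (W != X) on D(W)={3,5,6,7,8} D(X)={1,2,5,6,7,8}: no change
So after constraint 1: D(W) = {3,5,6,7,8}

Answer: {3,5,6,7,8}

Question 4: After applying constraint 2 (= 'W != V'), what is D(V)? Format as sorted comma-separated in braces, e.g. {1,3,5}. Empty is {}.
Constraint 1 (W != X) on D(W)={3,5,6,7,8} D(X)={1,2,5,6,7,8}: no change
Constraint 2 (W != V) on D(W)={3,5,6,7,8} D(V)={4,5,6,7}: no change
So after constraint 2: D(V) = {4,5,6,7}

Answer: {4,5,6,7}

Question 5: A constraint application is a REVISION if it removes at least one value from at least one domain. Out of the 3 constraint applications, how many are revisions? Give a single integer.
Answer: 1

Derivation:
Constraint 1 (W != X) on D(W)={3,5,6,7,8} D(X)={1,2,5,6,7,8}: no change => not a revision
Constraint 2 (W != V) on D(W)={3,5,6,7,8} D(V)={4,5,6,7}: no change => not a revision
Constraint 3 (W + X = V) on D(W)={3,5,6,7,8} D(X)={1,2,5,6,7,8} D(V)={4,5,6,7}: W {3,5,6,7,8}->{3,5,6}; X {1,2,5,6,7,8}->{1,2} => REVISION
Total revisions = 1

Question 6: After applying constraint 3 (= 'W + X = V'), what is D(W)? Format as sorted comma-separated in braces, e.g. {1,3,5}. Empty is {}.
Answer: {3,5,6}

Derivation:
Constraint 1 (W != X) on D(W)={3,5,6,7,8} D(X)={1,2,5,6,7,8}: no change
Constraint 2 (W != V) on D(W)={3,5,6,7,8} D(V)={4,5,6,7}: no change
Constraint 3 (W + X = V) on D(W)={3,5,6,7,8} D(X)={1,2,5,6,7,8} D(V)={4,5,6,7}: W {3,5,6,7,8}->{3,5,6}; X {1,2,5,6,7,8}->{1,2}
So after constraint 3: D(W) = {3,5,6}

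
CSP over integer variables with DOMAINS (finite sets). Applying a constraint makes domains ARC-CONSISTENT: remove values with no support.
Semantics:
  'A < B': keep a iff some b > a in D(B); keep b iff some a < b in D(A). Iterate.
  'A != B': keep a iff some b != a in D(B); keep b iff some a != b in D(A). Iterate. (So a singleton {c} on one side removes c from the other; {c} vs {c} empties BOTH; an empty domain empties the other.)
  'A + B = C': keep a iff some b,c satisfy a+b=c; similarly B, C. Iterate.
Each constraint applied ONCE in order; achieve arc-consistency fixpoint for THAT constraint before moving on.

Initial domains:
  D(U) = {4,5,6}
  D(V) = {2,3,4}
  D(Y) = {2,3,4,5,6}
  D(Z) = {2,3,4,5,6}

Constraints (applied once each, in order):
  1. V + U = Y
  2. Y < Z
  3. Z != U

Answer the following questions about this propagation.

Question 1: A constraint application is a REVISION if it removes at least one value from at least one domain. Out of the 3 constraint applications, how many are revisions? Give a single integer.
Answer: 3

Derivation:
Constraint 1 (V + U = Y) on D(V)={2,3,4} D(U)={4,5,6} D(Y)={2,3,4,5,6}: V {2,3,4}->{2}; U {4,5,6}->{4}; Y {2,3,4,5,6}->{6} => REVISION
Constraint 2 (Y < Z) on D(Y)={6} D(Z)={2,3,4,5,6}: Y {6}->{}; Z {2,3,4,5,6}->{} => REVISION
Constraint 3 (Z != U) on D(Z)={} D(U)={4}: U {4}->{} => REVISION
Total revisions = 3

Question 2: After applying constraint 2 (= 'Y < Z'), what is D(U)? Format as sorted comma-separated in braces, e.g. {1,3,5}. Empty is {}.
Constraint 1 (V + U = Y) on D(V)={2,3,4} D(U)={4,5,6} D(Y)={2,3,4,5,6}: V {2,3,4}->{2}; U {4,5,6}->{4}; Y {2,3,4,5,6}->{6}
Constraint 2 (Y < Z) on D(Y)={6} D(Z)={2,3,4,5,6}: Y {6}->{}; Z {2,3,4,5,6}->{}
So after constraint 2: D(U) = {4}

Answer: {4}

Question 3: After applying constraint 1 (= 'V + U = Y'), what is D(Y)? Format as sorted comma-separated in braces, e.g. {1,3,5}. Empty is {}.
Answer: {6}

Derivation:
Constraint 1 (V + U = Y) on D(V)={2,3,4} D(U)={4,5,6} D(Y)={2,3,4,5,6}: V {2,3,4}->{2}; U {4,5,6}->{4}; Y {2,3,4,5,6}->{6}
So after constraint 1: D(Y) = {6}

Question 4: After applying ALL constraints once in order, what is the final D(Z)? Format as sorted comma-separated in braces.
Constraint 1 (V + U = Y) on D(V)={2,3,4} D(U)={4,5,6} D(Y)={2,3,4,5,6}: V {2,3,4}->{2}; U {4,5,6}->{4}; Y {2,3,4,5,6}->{6}
Constraint 2 (Y < Z) on D(Y)={6} D(Z)={2,3,4,5,6}: Y {6}->{}; Z {2,3,4,5,6}->{}
Constraint 3 (Z != U) on D(Z)={} D(U)={4}: U {4}->{}
So after all 3 constraints: D(Z) = {}

Answer: {}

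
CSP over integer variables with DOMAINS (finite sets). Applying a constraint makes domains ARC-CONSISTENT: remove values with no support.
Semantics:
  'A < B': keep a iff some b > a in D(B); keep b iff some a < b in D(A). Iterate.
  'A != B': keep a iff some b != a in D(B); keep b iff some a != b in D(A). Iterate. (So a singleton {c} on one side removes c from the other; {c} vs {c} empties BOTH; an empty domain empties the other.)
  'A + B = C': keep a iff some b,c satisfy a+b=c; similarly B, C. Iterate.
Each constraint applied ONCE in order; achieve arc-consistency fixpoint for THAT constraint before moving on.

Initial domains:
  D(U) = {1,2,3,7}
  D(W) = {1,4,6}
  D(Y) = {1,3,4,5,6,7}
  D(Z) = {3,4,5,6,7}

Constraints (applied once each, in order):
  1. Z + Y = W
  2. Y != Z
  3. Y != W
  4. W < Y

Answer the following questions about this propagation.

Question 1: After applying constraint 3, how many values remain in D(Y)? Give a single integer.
Constraint 1 (Z + Y = W) on D(Z)={3,4,5,6,7} D(Y)={1,3,4,5,6,7} D(W)={1,4,6}: Z {3,4,5,6,7}->{3,5}; Y {1,3,4,5,6,7}->{1,3}; W {1,4,6}->{4,6}
Constraint 2 (Y != Z) on D(Y)={1,3} D(Z)={3,5}: no change
Constraint 3 (Y != W) on D(Y)={1,3} D(W)={4,6}: no change
So after constraint 3: D(Y)={1,3}, size = 2

Answer: 2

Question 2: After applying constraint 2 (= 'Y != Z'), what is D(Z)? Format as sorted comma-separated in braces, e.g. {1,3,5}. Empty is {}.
Constraint 1 (Z + Y = W) on D(Z)={3,4,5,6,7} D(Y)={1,3,4,5,6,7} D(W)={1,4,6}: Z {3,4,5,6,7}->{3,5}; Y {1,3,4,5,6,7}->{1,3}; W {1,4,6}->{4,6}
Constraint 2 (Y != Z) on D(Y)={1,3} D(Z)={3,5}: no change
So after constraint 2: D(Z) = {3,5}

Answer: {3,5}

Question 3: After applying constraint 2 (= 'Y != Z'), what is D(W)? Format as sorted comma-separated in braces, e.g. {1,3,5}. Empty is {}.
Answer: {4,6}

Derivation:
Constraint 1 (Z + Y = W) on D(Z)={3,4,5,6,7} D(Y)={1,3,4,5,6,7} D(W)={1,4,6}: Z {3,4,5,6,7}->{3,5}; Y {1,3,4,5,6,7}->{1,3}; W {1,4,6}->{4,6}
Constraint 2 (Y != Z) on D(Y)={1,3} D(Z)={3,5}: no change
So after constraint 2: D(W) = {4,6}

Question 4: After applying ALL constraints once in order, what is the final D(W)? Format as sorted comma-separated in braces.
Answer: {}

Derivation:
Constraint 1 (Z + Y = W) on D(Z)={3,4,5,6,7} D(Y)={1,3,4,5,6,7} D(W)={1,4,6}: Z {3,4,5,6,7}->{3,5}; Y {1,3,4,5,6,7}->{1,3}; W {1,4,6}->{4,6}
Constraint 2 (Y != Z) on D(Y)={1,3} D(Z)={3,5}: no change
Constraint 3 (Y != W) on D(Y)={1,3} D(W)={4,6}: no change
Constraint 4 (W < Y) on D(W)={4,6} D(Y)={1,3}: W {4,6}->{}; Y {1,3}->{}
So after all 4 constraints: D(W) = {}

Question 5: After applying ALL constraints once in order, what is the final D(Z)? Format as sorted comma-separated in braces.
Constraint 1 (Z + Y = W) on D(Z)={3,4,5,6,7} D(Y)={1,3,4,5,6,7} D(W)={1,4,6}: Z {3,4,5,6,7}->{3,5}; Y {1,3,4,5,6,7}->{1,3}; W {1,4,6}->{4,6}
Constraint 2 (Y != Z) on D(Y)={1,3} D(Z)={3,5}: no change
Constraint 3 (Y != W) on D(Y)={1,3} D(W)={4,6}: no change
Constraint 4 (W < Y) on D(W)={4,6} D(Y)={1,3}: W {4,6}->{}; Y {1,3}->{}
So after all 4 constraints: D(Z) = {3,5}

Answer: {3,5}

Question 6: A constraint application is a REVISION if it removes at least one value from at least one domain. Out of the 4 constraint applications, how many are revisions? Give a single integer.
Constraint 1 (Z + Y = W) on D(Z)={3,4,5,6,7} D(Y)={1,3,4,5,6,7} D(W)={1,4,6}: Z {3,4,5,6,7}->{3,5}; Y {1,3,4,5,6,7}->{1,3}; W {1,4,6}->{4,6} => REVISION
Constraint 2 (Y != Z) on D(Y)={1,3} D(Z)={3,5}: no change => not a revision
Constraint 3 (Y != W) on D(Y)={1,3} D(W)={4,6}: no change => not a revision
Constraint 4 (W < Y) on D(W)={4,6} D(Y)={1,3}: W {4,6}->{}; Y {1,3}->{} => REVISION
Total revisions = 2

Answer: 2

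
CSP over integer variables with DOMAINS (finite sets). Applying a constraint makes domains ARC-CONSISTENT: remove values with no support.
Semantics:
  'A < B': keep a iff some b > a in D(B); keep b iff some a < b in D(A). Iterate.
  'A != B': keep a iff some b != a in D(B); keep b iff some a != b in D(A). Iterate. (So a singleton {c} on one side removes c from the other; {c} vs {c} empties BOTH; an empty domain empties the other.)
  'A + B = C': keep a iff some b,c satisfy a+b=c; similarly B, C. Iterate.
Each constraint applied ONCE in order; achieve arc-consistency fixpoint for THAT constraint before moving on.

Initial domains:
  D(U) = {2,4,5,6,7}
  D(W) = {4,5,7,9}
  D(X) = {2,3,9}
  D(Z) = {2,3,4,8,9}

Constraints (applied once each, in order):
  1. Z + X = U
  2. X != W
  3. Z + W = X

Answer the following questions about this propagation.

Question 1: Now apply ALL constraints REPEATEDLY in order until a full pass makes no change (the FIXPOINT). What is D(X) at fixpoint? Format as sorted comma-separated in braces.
Answer: {}

Derivation:
pass 0 (initial): D(X)={2,3,9}
pass 1: U {2,4,5,6,7}->{4,5,6,7}; W {4,5,7,9}->{}; X {2,3,9}->{}; Z {2,3,4,8,9}->{}
pass 2: U {4,5,6,7}->{}
pass 3: no change
Fixpoint after 3 passes: D(X) = {}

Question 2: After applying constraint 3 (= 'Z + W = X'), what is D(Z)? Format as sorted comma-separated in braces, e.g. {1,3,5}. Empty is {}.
Answer: {}

Derivation:
Constraint 1 (Z + X = U) on D(Z)={2,3,4,8,9} D(X)={2,3,9} D(U)={2,4,5,6,7}: Z {2,3,4,8,9}->{2,3,4}; X {2,3,9}->{2,3}; U {2,4,5,6,7}->{4,5,6,7}
Constraint 2 (X != W) on D(X)={2,3} D(W)={4,5,7,9}: no change
Constraint 3 (Z + W = X) on D(Z)={2,3,4} D(W)={4,5,7,9} D(X)={2,3}: Z {2,3,4}->{}; W {4,5,7,9}->{}; X {2,3}->{}
So after constraint 3: D(Z) = {}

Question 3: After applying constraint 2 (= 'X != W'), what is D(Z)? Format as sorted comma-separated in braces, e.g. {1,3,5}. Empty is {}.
Constraint 1 (Z + X = U) on D(Z)={2,3,4,8,9} D(X)={2,3,9} D(U)={2,4,5,6,7}: Z {2,3,4,8,9}->{2,3,4}; X {2,3,9}->{2,3}; U {2,4,5,6,7}->{4,5,6,7}
Constraint 2 (X != W) on D(X)={2,3} D(W)={4,5,7,9}: no change
So after constraint 2: D(Z) = {2,3,4}

Answer: {2,3,4}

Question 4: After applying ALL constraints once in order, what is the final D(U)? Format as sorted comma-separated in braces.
Answer: {4,5,6,7}

Derivation:
Constraint 1 (Z + X = U) on D(Z)={2,3,4,8,9} D(X)={2,3,9} D(U)={2,4,5,6,7}: Z {2,3,4,8,9}->{2,3,4}; X {2,3,9}->{2,3}; U {2,4,5,6,7}->{4,5,6,7}
Constraint 2 (X != W) on D(X)={2,3} D(W)={4,5,7,9}: no change
Constraint 3 (Z + W = X) on D(Z)={2,3,4} D(W)={4,5,7,9} D(X)={2,3}: Z {2,3,4}->{}; W {4,5,7,9}->{}; X {2,3}->{}
So after all 3 constraints: D(U) = {4,5,6,7}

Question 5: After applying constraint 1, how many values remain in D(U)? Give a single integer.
Answer: 4

Derivation:
Constraint 1 (Z + X = U) on D(Z)={2,3,4,8,9} D(X)={2,3,9} D(U)={2,4,5,6,7}: Z {2,3,4,8,9}->{2,3,4}; X {2,3,9}->{2,3}; U {2,4,5,6,7}->{4,5,6,7}
So after constraint 1: D(U)={4,5,6,7}, size = 4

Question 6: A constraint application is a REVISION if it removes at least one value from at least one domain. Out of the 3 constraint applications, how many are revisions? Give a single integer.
Answer: 2

Derivation:
Constraint 1 (Z + X = U) on D(Z)={2,3,4,8,9} D(X)={2,3,9} D(U)={2,4,5,6,7}: Z {2,3,4,8,9}->{2,3,4}; X {2,3,9}->{2,3}; U {2,4,5,6,7}->{4,5,6,7} => REVISION
Constraint 2 (X != W) on D(X)={2,3} D(W)={4,5,7,9}: no change => not a revision
Constraint 3 (Z + W = X) on D(Z)={2,3,4} D(W)={4,5,7,9} D(X)={2,3}: Z {2,3,4}->{}; W {4,5,7,9}->{}; X {2,3}->{} => REVISION
Total revisions = 2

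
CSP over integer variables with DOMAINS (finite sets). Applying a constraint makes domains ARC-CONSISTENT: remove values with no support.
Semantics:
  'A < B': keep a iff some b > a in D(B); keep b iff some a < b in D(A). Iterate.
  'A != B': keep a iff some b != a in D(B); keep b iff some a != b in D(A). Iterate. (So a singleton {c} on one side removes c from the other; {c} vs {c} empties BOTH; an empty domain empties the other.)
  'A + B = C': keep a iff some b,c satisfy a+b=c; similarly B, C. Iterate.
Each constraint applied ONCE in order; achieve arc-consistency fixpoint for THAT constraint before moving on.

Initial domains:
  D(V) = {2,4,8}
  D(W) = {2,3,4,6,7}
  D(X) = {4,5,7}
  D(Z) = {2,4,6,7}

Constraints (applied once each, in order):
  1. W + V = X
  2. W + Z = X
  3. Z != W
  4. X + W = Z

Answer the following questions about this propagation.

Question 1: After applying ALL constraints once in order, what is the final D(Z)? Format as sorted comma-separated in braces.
Answer: {}

Derivation:
Constraint 1 (W + V = X) on D(W)={2,3,4,6,7} D(V)={2,4,8} D(X)={4,5,7}: W {2,3,4,6,7}->{2,3}; V {2,4,8}->{2,4}
Constraint 2 (W + Z = X) on D(W)={2,3} D(Z)={2,4,6,7} D(X)={4,5,7}: Z {2,4,6,7}->{2,4}
Constraint 3 (Z != W) on D(Z)={2,4} D(W)={2,3}: no change
Constraint 4 (X + W = Z) on D(X)={4,5,7} D(W)={2,3} D(Z)={2,4}: X {4,5,7}->{}; W {2,3}->{}; Z {2,4}->{}
So after all 4 constraints: D(Z) = {}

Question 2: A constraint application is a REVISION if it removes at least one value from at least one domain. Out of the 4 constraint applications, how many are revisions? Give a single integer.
Constraint 1 (W + V = X) on D(W)={2,3,4,6,7} D(V)={2,4,8} D(X)={4,5,7}: W {2,3,4,6,7}->{2,3}; V {2,4,8}->{2,4} => REVISION
Constraint 2 (W + Z = X) on D(W)={2,3} D(Z)={2,4,6,7} D(X)={4,5,7}: Z {2,4,6,7}->{2,4} => REVISION
Constraint 3 (Z != W) on D(Z)={2,4} D(W)={2,3}: no change => not a revision
Constraint 4 (X + W = Z) on D(X)={4,5,7} D(W)={2,3} D(Z)={2,4}: X {4,5,7}->{}; W {2,3}->{}; Z {2,4}->{} => REVISION
Total revisions = 3

Answer: 3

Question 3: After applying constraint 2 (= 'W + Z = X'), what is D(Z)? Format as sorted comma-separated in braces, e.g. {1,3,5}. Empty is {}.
Answer: {2,4}

Derivation:
Constraint 1 (W + V = X) on D(W)={2,3,4,6,7} D(V)={2,4,8} D(X)={4,5,7}: W {2,3,4,6,7}->{2,3}; V {2,4,8}->{2,4}
Constraint 2 (W + Z = X) on D(W)={2,3} D(Z)={2,4,6,7} D(X)={4,5,7}: Z {2,4,6,7}->{2,4}
So after constraint 2: D(Z) = {2,4}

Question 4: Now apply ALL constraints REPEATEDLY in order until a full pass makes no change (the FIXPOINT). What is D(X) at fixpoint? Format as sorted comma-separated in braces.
Answer: {}

Derivation:
pass 0 (initial): D(X)={4,5,7}
pass 1: V {2,4,8}->{2,4}; W {2,3,4,6,7}->{}; X {4,5,7}->{}; Z {2,4,6,7}->{}
pass 2: V {2,4}->{}
pass 3: no change
Fixpoint after 3 passes: D(X) = {}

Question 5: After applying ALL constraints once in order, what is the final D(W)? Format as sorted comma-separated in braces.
Constraint 1 (W + V = X) on D(W)={2,3,4,6,7} D(V)={2,4,8} D(X)={4,5,7}: W {2,3,4,6,7}->{2,3}; V {2,4,8}->{2,4}
Constraint 2 (W + Z = X) on D(W)={2,3} D(Z)={2,4,6,7} D(X)={4,5,7}: Z {2,4,6,7}->{2,4}
Constraint 3 (Z != W) on D(Z)={2,4} D(W)={2,3}: no change
Constraint 4 (X + W = Z) on D(X)={4,5,7} D(W)={2,3} D(Z)={2,4}: X {4,5,7}->{}; W {2,3}->{}; Z {2,4}->{}
So after all 4 constraints: D(W) = {}

Answer: {}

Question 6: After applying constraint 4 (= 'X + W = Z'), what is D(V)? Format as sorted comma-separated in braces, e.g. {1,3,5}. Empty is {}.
Answer: {2,4}

Derivation:
Constraint 1 (W + V = X) on D(W)={2,3,4,6,7} D(V)={2,4,8} D(X)={4,5,7}: W {2,3,4,6,7}->{2,3}; V {2,4,8}->{2,4}
Constraint 2 (W + Z = X) on D(W)={2,3} D(Z)={2,4,6,7} D(X)={4,5,7}: Z {2,4,6,7}->{2,4}
Constraint 3 (Z != W) on D(Z)={2,4} D(W)={2,3}: no change
Constraint 4 (X + W = Z) on D(X)={4,5,7} D(W)={2,3} D(Z)={2,4}: X {4,5,7}->{}; W {2,3}->{}; Z {2,4}->{}
So after constraint 4: D(V) = {2,4}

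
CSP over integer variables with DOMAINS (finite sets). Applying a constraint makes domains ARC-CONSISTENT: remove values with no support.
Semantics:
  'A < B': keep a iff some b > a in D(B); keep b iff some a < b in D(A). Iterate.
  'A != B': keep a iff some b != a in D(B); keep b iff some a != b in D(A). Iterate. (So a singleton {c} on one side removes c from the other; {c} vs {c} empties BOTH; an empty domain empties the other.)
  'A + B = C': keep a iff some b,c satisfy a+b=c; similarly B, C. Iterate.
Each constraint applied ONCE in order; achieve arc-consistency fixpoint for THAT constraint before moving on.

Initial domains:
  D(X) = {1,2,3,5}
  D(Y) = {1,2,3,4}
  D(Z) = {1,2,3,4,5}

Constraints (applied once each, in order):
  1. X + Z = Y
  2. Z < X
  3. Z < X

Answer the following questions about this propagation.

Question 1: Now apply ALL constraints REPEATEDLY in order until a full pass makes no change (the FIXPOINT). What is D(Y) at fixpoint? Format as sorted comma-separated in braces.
Answer: {3,4}

Derivation:
pass 0 (initial): D(Y)={1,2,3,4}
pass 1: X {1,2,3,5}->{2,3}; Y {1,2,3,4}->{2,3,4}; Z {1,2,3,4,5}->{1,2}
pass 2: Y {2,3,4}->{3,4}
pass 3: no change
Fixpoint after 3 passes: D(Y) = {3,4}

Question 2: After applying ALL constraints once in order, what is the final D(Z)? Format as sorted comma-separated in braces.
Answer: {1,2}

Derivation:
Constraint 1 (X + Z = Y) on D(X)={1,2,3,5} D(Z)={1,2,3,4,5} D(Y)={1,2,3,4}: X {1,2,3,5}->{1,2,3}; Z {1,2,3,4,5}->{1,2,3}; Y {1,2,3,4}->{2,3,4}
Constraint 2 (Z < X) on D(Z)={1,2,3} D(X)={1,2,3}: Z {1,2,3}->{1,2}; X {1,2,3}->{2,3}
Constraint 3 (Z < X) on D(Z)={1,2} D(X)={2,3}: no change
So after all 3 constraints: D(Z) = {1,2}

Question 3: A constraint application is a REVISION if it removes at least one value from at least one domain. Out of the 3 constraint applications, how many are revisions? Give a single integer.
Answer: 2

Derivation:
Constraint 1 (X + Z = Y) on D(X)={1,2,3,5} D(Z)={1,2,3,4,5} D(Y)={1,2,3,4}: X {1,2,3,5}->{1,2,3}; Z {1,2,3,4,5}->{1,2,3}; Y {1,2,3,4}->{2,3,4} => REVISION
Constraint 2 (Z < X) on D(Z)={1,2,3} D(X)={1,2,3}: Z {1,2,3}->{1,2}; X {1,2,3}->{2,3} => REVISION
Constraint 3 (Z < X) on D(Z)={1,2} D(X)={2,3}: no change => not a revision
Total revisions = 2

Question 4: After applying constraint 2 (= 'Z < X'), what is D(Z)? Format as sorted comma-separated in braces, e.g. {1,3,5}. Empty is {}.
Constraint 1 (X + Z = Y) on D(X)={1,2,3,5} D(Z)={1,2,3,4,5} D(Y)={1,2,3,4}: X {1,2,3,5}->{1,2,3}; Z {1,2,3,4,5}->{1,2,3}; Y {1,2,3,4}->{2,3,4}
Constraint 2 (Z < X) on D(Z)={1,2,3} D(X)={1,2,3}: Z {1,2,3}->{1,2}; X {1,2,3}->{2,3}
So after constraint 2: D(Z) = {1,2}

Answer: {1,2}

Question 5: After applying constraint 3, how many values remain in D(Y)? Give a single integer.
Constraint 1 (X + Z = Y) on D(X)={1,2,3,5} D(Z)={1,2,3,4,5} D(Y)={1,2,3,4}: X {1,2,3,5}->{1,2,3}; Z {1,2,3,4,5}->{1,2,3}; Y {1,2,3,4}->{2,3,4}
Constraint 2 (Z < X) on D(Z)={1,2,3} D(X)={1,2,3}: Z {1,2,3}->{1,2}; X {1,2,3}->{2,3}
Constraint 3 (Z < X) on D(Z)={1,2} D(X)={2,3}: no change
So after constraint 3: D(Y)={2,3,4}, size = 3

Answer: 3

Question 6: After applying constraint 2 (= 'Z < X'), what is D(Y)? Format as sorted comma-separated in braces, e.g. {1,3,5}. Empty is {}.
Constraint 1 (X + Z = Y) on D(X)={1,2,3,5} D(Z)={1,2,3,4,5} D(Y)={1,2,3,4}: X {1,2,3,5}->{1,2,3}; Z {1,2,3,4,5}->{1,2,3}; Y {1,2,3,4}->{2,3,4}
Constraint 2 (Z < X) on D(Z)={1,2,3} D(X)={1,2,3}: Z {1,2,3}->{1,2}; X {1,2,3}->{2,3}
So after constraint 2: D(Y) = {2,3,4}

Answer: {2,3,4}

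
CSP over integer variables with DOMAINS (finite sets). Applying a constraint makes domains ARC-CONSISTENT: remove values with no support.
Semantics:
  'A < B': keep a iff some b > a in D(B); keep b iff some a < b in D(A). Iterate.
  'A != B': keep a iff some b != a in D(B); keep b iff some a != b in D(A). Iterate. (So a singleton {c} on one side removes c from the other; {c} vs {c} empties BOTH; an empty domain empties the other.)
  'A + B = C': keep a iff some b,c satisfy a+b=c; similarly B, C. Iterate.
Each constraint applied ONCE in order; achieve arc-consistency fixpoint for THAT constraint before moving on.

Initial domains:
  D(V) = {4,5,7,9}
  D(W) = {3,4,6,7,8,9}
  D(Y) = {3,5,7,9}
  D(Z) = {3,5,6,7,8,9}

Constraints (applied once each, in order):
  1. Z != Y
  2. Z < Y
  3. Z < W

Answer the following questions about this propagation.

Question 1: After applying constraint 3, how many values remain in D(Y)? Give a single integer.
Constraint 1 (Z != Y) on D(Z)={3,5,6,7,8,9} D(Y)={3,5,7,9}: no change
Constraint 2 (Z < Y) on D(Z)={3,5,6,7,8,9} D(Y)={3,5,7,9}: Z {3,5,6,7,8,9}->{3,5,6,7,8}; Y {3,5,7,9}->{5,7,9}
Constraint 3 (Z < W) on D(Z)={3,5,6,7,8} D(W)={3,4,6,7,8,9}: W {3,4,6,7,8,9}->{4,6,7,8,9}
So after constraint 3: D(Y)={5,7,9}, size = 3

Answer: 3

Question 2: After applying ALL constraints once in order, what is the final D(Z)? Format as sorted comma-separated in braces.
Answer: {3,5,6,7,8}

Derivation:
Constraint 1 (Z != Y) on D(Z)={3,5,6,7,8,9} D(Y)={3,5,7,9}: no change
Constraint 2 (Z < Y) on D(Z)={3,5,6,7,8,9} D(Y)={3,5,7,9}: Z {3,5,6,7,8,9}->{3,5,6,7,8}; Y {3,5,7,9}->{5,7,9}
Constraint 3 (Z < W) on D(Z)={3,5,6,7,8} D(W)={3,4,6,7,8,9}: W {3,4,6,7,8,9}->{4,6,7,8,9}
So after all 3 constraints: D(Z) = {3,5,6,7,8}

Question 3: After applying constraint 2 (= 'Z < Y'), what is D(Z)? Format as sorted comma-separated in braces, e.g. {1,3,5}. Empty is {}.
Constraint 1 (Z != Y) on D(Z)={3,5,6,7,8,9} D(Y)={3,5,7,9}: no change
Constraint 2 (Z < Y) on D(Z)={3,5,6,7,8,9} D(Y)={3,5,7,9}: Z {3,5,6,7,8,9}->{3,5,6,7,8}; Y {3,5,7,9}->{5,7,9}
So after constraint 2: D(Z) = {3,5,6,7,8}

Answer: {3,5,6,7,8}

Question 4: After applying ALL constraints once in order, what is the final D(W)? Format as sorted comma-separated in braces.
Constraint 1 (Z != Y) on D(Z)={3,5,6,7,8,9} D(Y)={3,5,7,9}: no change
Constraint 2 (Z < Y) on D(Z)={3,5,6,7,8,9} D(Y)={3,5,7,9}: Z {3,5,6,7,8,9}->{3,5,6,7,8}; Y {3,5,7,9}->{5,7,9}
Constraint 3 (Z < W) on D(Z)={3,5,6,7,8} D(W)={3,4,6,7,8,9}: W {3,4,6,7,8,9}->{4,6,7,8,9}
So after all 3 constraints: D(W) = {4,6,7,8,9}

Answer: {4,6,7,8,9}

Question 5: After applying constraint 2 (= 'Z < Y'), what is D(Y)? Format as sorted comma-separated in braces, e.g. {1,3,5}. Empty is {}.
Constraint 1 (Z != Y) on D(Z)={3,5,6,7,8,9} D(Y)={3,5,7,9}: no change
Constraint 2 (Z < Y) on D(Z)={3,5,6,7,8,9} D(Y)={3,5,7,9}: Z {3,5,6,7,8,9}->{3,5,6,7,8}; Y {3,5,7,9}->{5,7,9}
So after constraint 2: D(Y) = {5,7,9}

Answer: {5,7,9}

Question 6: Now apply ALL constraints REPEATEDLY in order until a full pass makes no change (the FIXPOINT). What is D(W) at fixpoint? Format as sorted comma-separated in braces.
Answer: {4,6,7,8,9}

Derivation:
pass 0 (initial): D(W)={3,4,6,7,8,9}
pass 1: W {3,4,6,7,8,9}->{4,6,7,8,9}; Y {3,5,7,9}->{5,7,9}; Z {3,5,6,7,8,9}->{3,5,6,7,8}
pass 2: no change
Fixpoint after 2 passes: D(W) = {4,6,7,8,9}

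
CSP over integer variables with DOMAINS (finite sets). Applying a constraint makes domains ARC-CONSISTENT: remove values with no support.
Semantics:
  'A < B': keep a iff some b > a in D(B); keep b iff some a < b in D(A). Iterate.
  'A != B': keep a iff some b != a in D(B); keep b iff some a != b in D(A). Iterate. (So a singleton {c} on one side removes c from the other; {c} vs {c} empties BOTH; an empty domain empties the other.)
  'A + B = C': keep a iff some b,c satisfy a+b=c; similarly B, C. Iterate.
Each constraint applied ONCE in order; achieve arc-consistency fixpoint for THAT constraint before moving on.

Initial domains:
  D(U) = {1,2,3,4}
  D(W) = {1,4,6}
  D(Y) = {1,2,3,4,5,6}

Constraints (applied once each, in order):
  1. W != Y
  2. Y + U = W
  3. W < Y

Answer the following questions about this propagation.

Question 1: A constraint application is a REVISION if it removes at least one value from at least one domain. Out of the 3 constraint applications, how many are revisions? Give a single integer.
Answer: 2

Derivation:
Constraint 1 (W != Y) on D(W)={1,4,6} D(Y)={1,2,3,4,5,6}: no change => not a revision
Constraint 2 (Y + U = W) on D(Y)={1,2,3,4,5,6} D(U)={1,2,3,4} D(W)={1,4,6}: Y {1,2,3,4,5,6}->{1,2,3,4,5}; W {1,4,6}->{4,6} => REVISION
Constraint 3 (W < Y) on D(W)={4,6} D(Y)={1,2,3,4,5}: W {4,6}->{4}; Y {1,2,3,4,5}->{5} => REVISION
Total revisions = 2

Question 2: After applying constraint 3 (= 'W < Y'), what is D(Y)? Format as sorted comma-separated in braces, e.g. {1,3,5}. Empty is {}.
Answer: {5}

Derivation:
Constraint 1 (W != Y) on D(W)={1,4,6} D(Y)={1,2,3,4,5,6}: no change
Constraint 2 (Y + U = W) on D(Y)={1,2,3,4,5,6} D(U)={1,2,3,4} D(W)={1,4,6}: Y {1,2,3,4,5,6}->{1,2,3,4,5}; W {1,4,6}->{4,6}
Constraint 3 (W < Y) on D(W)={4,6} D(Y)={1,2,3,4,5}: W {4,6}->{4}; Y {1,2,3,4,5}->{5}
So after constraint 3: D(Y) = {5}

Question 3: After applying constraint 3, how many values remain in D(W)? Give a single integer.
Answer: 1

Derivation:
Constraint 1 (W != Y) on D(W)={1,4,6} D(Y)={1,2,3,4,5,6}: no change
Constraint 2 (Y + U = W) on D(Y)={1,2,3,4,5,6} D(U)={1,2,3,4} D(W)={1,4,6}: Y {1,2,3,4,5,6}->{1,2,3,4,5}; W {1,4,6}->{4,6}
Constraint 3 (W < Y) on D(W)={4,6} D(Y)={1,2,3,4,5}: W {4,6}->{4}; Y {1,2,3,4,5}->{5}
So after constraint 3: D(W)={4}, size = 1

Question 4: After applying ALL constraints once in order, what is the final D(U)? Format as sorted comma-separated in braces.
Constraint 1 (W != Y) on D(W)={1,4,6} D(Y)={1,2,3,4,5,6}: no change
Constraint 2 (Y + U = W) on D(Y)={1,2,3,4,5,6} D(U)={1,2,3,4} D(W)={1,4,6}: Y {1,2,3,4,5,6}->{1,2,3,4,5}; W {1,4,6}->{4,6}
Constraint 3 (W < Y) on D(W)={4,6} D(Y)={1,2,3,4,5}: W {4,6}->{4}; Y {1,2,3,4,5}->{5}
So after all 3 constraints: D(U) = {1,2,3,4}

Answer: {1,2,3,4}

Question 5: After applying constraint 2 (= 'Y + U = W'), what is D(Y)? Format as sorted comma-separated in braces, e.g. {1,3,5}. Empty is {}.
Constraint 1 (W != Y) on D(W)={1,4,6} D(Y)={1,2,3,4,5,6}: no change
Constraint 2 (Y + U = W) on D(Y)={1,2,3,4,5,6} D(U)={1,2,3,4} D(W)={1,4,6}: Y {1,2,3,4,5,6}->{1,2,3,4,5}; W {1,4,6}->{4,6}
So after constraint 2: D(Y) = {1,2,3,4,5}

Answer: {1,2,3,4,5}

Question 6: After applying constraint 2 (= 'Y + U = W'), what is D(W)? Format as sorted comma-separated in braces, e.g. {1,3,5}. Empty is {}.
Constraint 1 (W != Y) on D(W)={1,4,6} D(Y)={1,2,3,4,5,6}: no change
Constraint 2 (Y + U = W) on D(Y)={1,2,3,4,5,6} D(U)={1,2,3,4} D(W)={1,4,6}: Y {1,2,3,4,5,6}->{1,2,3,4,5}; W {1,4,6}->{4,6}
So after constraint 2: D(W) = {4,6}

Answer: {4,6}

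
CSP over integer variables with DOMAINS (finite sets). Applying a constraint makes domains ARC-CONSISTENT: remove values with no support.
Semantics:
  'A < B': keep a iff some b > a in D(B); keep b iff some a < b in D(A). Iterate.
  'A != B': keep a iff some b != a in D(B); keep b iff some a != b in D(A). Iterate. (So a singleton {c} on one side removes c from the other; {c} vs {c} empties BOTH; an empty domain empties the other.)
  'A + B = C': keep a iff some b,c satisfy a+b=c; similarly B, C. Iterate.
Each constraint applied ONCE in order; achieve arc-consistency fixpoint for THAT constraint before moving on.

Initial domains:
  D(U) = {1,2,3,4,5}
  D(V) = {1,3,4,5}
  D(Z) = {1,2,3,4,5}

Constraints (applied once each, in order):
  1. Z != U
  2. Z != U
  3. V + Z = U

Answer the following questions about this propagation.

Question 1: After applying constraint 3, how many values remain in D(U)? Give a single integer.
Constraint 1 (Z != U) on D(Z)={1,2,3,4,5} D(U)={1,2,3,4,5}: no change
Constraint 2 (Z != U) on D(Z)={1,2,3,4,5} D(U)={1,2,3,4,5}: no change
Constraint 3 (V + Z = U) on D(V)={1,3,4,5} D(Z)={1,2,3,4,5} D(U)={1,2,3,4,5}: V {1,3,4,5}->{1,3,4}; Z {1,2,3,4,5}->{1,2,3,4}; U {1,2,3,4,5}->{2,3,4,5}
So after constraint 3: D(U)={2,3,4,5}, size = 4

Answer: 4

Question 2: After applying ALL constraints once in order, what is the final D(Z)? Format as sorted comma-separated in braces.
Answer: {1,2,3,4}

Derivation:
Constraint 1 (Z != U) on D(Z)={1,2,3,4,5} D(U)={1,2,3,4,5}: no change
Constraint 2 (Z != U) on D(Z)={1,2,3,4,5} D(U)={1,2,3,4,5}: no change
Constraint 3 (V + Z = U) on D(V)={1,3,4,5} D(Z)={1,2,3,4,5} D(U)={1,2,3,4,5}: V {1,3,4,5}->{1,3,4}; Z {1,2,3,4,5}->{1,2,3,4}; U {1,2,3,4,5}->{2,3,4,5}
So after all 3 constraints: D(Z) = {1,2,3,4}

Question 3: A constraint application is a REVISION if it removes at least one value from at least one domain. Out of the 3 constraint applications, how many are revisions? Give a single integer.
Answer: 1

Derivation:
Constraint 1 (Z != U) on D(Z)={1,2,3,4,5} D(U)={1,2,3,4,5}: no change => not a revision
Constraint 2 (Z != U) on D(Z)={1,2,3,4,5} D(U)={1,2,3,4,5}: no change => not a revision
Constraint 3 (V + Z = U) on D(V)={1,3,4,5} D(Z)={1,2,3,4,5} D(U)={1,2,3,4,5}: V {1,3,4,5}->{1,3,4}; Z {1,2,3,4,5}->{1,2,3,4}; U {1,2,3,4,5}->{2,3,4,5} => REVISION
Total revisions = 1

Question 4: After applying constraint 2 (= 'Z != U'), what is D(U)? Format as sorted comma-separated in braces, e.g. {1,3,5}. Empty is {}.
Answer: {1,2,3,4,5}

Derivation:
Constraint 1 (Z != U) on D(Z)={1,2,3,4,5} D(U)={1,2,3,4,5}: no change
Constraint 2 (Z != U) on D(Z)={1,2,3,4,5} D(U)={1,2,3,4,5}: no change
So after constraint 2: D(U) = {1,2,3,4,5}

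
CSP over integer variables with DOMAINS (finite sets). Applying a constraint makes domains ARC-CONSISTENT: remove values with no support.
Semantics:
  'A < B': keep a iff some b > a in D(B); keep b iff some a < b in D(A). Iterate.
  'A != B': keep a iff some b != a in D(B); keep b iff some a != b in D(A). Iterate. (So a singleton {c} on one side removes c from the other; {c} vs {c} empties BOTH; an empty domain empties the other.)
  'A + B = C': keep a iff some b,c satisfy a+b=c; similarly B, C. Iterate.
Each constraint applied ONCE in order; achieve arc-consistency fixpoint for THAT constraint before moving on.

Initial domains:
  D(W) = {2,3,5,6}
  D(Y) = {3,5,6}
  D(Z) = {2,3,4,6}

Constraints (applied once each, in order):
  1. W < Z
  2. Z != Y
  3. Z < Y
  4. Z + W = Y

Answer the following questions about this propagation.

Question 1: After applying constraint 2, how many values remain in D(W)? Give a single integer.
Constraint 1 (W < Z) on D(W)={2,3,5,6} D(Z)={2,3,4,6}: W {2,3,5,6}->{2,3,5}; Z {2,3,4,6}->{3,4,6}
Constraint 2 (Z != Y) on D(Z)={3,4,6} D(Y)={3,5,6}: no change
So after constraint 2: D(W)={2,3,5}, size = 3

Answer: 3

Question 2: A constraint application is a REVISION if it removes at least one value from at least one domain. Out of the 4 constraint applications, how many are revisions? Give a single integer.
Answer: 3

Derivation:
Constraint 1 (W < Z) on D(W)={2,3,5,6} D(Z)={2,3,4,6}: W {2,3,5,6}->{2,3,5}; Z {2,3,4,6}->{3,4,6} => REVISION
Constraint 2 (Z != Y) on D(Z)={3,4,6} D(Y)={3,5,6}: no change => not a revision
Constraint 3 (Z < Y) on D(Z)={3,4,6} D(Y)={3,5,6}: Z {3,4,6}->{3,4}; Y {3,5,6}->{5,6} => REVISION
Constraint 4 (Z + W = Y) on D(Z)={3,4} D(W)={2,3,5} D(Y)={5,6}: W {2,3,5}->{2,3} => REVISION
Total revisions = 3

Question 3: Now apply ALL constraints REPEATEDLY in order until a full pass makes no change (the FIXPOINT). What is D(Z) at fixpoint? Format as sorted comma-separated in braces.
pass 0 (initial): D(Z)={2,3,4,6}
pass 1: W {2,3,5,6}->{2,3}; Y {3,5,6}->{5,6}; Z {2,3,4,6}->{3,4}
pass 2: no change
Fixpoint after 2 passes: D(Z) = {3,4}

Answer: {3,4}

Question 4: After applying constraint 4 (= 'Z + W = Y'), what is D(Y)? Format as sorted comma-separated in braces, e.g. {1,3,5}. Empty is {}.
Answer: {5,6}

Derivation:
Constraint 1 (W < Z) on D(W)={2,3,5,6} D(Z)={2,3,4,6}: W {2,3,5,6}->{2,3,5}; Z {2,3,4,6}->{3,4,6}
Constraint 2 (Z != Y) on D(Z)={3,4,6} D(Y)={3,5,6}: no change
Constraint 3 (Z < Y) on D(Z)={3,4,6} D(Y)={3,5,6}: Z {3,4,6}->{3,4}; Y {3,5,6}->{5,6}
Constraint 4 (Z + W = Y) on D(Z)={3,4} D(W)={2,3,5} D(Y)={5,6}: W {2,3,5}->{2,3}
So after constraint 4: D(Y) = {5,6}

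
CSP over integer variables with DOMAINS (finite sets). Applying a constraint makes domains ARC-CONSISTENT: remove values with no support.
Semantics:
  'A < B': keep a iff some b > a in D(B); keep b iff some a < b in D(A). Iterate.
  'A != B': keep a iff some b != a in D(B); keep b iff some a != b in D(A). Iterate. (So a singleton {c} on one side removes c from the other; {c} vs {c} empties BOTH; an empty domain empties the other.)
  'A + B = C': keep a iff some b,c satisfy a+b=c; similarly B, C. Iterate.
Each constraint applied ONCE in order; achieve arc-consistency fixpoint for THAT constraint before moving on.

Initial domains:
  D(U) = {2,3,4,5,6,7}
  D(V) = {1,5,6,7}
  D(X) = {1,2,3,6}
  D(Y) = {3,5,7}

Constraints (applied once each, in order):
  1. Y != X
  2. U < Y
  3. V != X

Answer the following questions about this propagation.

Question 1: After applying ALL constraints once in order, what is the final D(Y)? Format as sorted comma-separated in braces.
Constraint 1 (Y != X) on D(Y)={3,5,7} D(X)={1,2,3,6}: no change
Constraint 2 (U < Y) on D(U)={2,3,4,5,6,7} D(Y)={3,5,7}: U {2,3,4,5,6,7}->{2,3,4,5,6}
Constraint 3 (V != X) on D(V)={1,5,6,7} D(X)={1,2,3,6}: no change
So after all 3 constraints: D(Y) = {3,5,7}

Answer: {3,5,7}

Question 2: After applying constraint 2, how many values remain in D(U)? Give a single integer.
Constraint 1 (Y != X) on D(Y)={3,5,7} D(X)={1,2,3,6}: no change
Constraint 2 (U < Y) on D(U)={2,3,4,5,6,7} D(Y)={3,5,7}: U {2,3,4,5,6,7}->{2,3,4,5,6}
So after constraint 2: D(U)={2,3,4,5,6}, size = 5

Answer: 5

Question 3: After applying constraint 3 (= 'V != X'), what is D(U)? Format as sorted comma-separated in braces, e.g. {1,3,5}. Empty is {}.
Constraint 1 (Y != X) on D(Y)={3,5,7} D(X)={1,2,3,6}: no change
Constraint 2 (U < Y) on D(U)={2,3,4,5,6,7} D(Y)={3,5,7}: U {2,3,4,5,6,7}->{2,3,4,5,6}
Constraint 3 (V != X) on D(V)={1,5,6,7} D(X)={1,2,3,6}: no change
So after constraint 3: D(U) = {2,3,4,5,6}

Answer: {2,3,4,5,6}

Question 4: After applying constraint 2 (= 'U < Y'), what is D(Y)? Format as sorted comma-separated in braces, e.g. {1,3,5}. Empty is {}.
Constraint 1 (Y != X) on D(Y)={3,5,7} D(X)={1,2,3,6}: no change
Constraint 2 (U < Y) on D(U)={2,3,4,5,6,7} D(Y)={3,5,7}: U {2,3,4,5,6,7}->{2,3,4,5,6}
So after constraint 2: D(Y) = {3,5,7}

Answer: {3,5,7}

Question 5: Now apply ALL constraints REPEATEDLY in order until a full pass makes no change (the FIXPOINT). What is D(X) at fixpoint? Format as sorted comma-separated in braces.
Answer: {1,2,3,6}

Derivation:
pass 0 (initial): D(X)={1,2,3,6}
pass 1: U {2,3,4,5,6,7}->{2,3,4,5,6}
pass 2: no change
Fixpoint after 2 passes: D(X) = {1,2,3,6}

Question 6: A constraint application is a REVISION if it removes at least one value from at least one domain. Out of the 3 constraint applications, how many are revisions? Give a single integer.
Answer: 1

Derivation:
Constraint 1 (Y != X) on D(Y)={3,5,7} D(X)={1,2,3,6}: no change => not a revision
Constraint 2 (U < Y) on D(U)={2,3,4,5,6,7} D(Y)={3,5,7}: U {2,3,4,5,6,7}->{2,3,4,5,6} => REVISION
Constraint 3 (V != X) on D(V)={1,5,6,7} D(X)={1,2,3,6}: no change => not a revision
Total revisions = 1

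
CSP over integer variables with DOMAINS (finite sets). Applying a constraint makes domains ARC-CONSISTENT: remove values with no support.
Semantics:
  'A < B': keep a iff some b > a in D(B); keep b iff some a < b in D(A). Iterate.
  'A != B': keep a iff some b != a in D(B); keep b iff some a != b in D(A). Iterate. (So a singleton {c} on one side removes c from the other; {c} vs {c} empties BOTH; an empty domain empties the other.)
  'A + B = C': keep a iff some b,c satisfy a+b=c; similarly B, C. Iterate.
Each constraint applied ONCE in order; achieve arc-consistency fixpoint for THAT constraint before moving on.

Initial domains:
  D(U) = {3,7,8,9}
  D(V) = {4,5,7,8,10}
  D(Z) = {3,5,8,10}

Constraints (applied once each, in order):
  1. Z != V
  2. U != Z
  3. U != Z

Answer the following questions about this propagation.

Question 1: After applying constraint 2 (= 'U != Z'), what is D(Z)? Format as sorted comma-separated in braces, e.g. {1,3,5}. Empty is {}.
Answer: {3,5,8,10}

Derivation:
Constraint 1 (Z != V) on D(Z)={3,5,8,10} D(V)={4,5,7,8,10}: no change
Constraint 2 (U != Z) on D(U)={3,7,8,9} D(Z)={3,5,8,10}: no change
So after constraint 2: D(Z) = {3,5,8,10}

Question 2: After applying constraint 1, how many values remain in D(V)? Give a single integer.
Constraint 1 (Z != V) on D(Z)={3,5,8,10} D(V)={4,5,7,8,10}: no change
So after constraint 1: D(V)={4,5,7,8,10}, size = 5

Answer: 5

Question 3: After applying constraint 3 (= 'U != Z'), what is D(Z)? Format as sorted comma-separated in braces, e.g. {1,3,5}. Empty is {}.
Constraint 1 (Z != V) on D(Z)={3,5,8,10} D(V)={4,5,7,8,10}: no change
Constraint 2 (U != Z) on D(U)={3,7,8,9} D(Z)={3,5,8,10}: no change
Constraint 3 (U != Z) on D(U)={3,7,8,9} D(Z)={3,5,8,10}: no change
So after constraint 3: D(Z) = {3,5,8,10}

Answer: {3,5,8,10}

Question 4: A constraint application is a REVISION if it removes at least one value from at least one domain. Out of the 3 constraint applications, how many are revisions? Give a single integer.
Constraint 1 (Z != V) on D(Z)={3,5,8,10} D(V)={4,5,7,8,10}: no change => not a revision
Constraint 2 (U != Z) on D(U)={3,7,8,9} D(Z)={3,5,8,10}: no change => not a revision
Constraint 3 (U != Z) on D(U)={3,7,8,9} D(Z)={3,5,8,10}: no change => not a revision
Total revisions = 0

Answer: 0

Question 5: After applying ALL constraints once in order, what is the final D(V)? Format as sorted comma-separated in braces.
Answer: {4,5,7,8,10}

Derivation:
Constraint 1 (Z != V) on D(Z)={3,5,8,10} D(V)={4,5,7,8,10}: no change
Constraint 2 (U != Z) on D(U)={3,7,8,9} D(Z)={3,5,8,10}: no change
Constraint 3 (U != Z) on D(U)={3,7,8,9} D(Z)={3,5,8,10}: no change
So after all 3 constraints: D(V) = {4,5,7,8,10}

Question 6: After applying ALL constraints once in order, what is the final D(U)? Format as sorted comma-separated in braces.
Answer: {3,7,8,9}

Derivation:
Constraint 1 (Z != V) on D(Z)={3,5,8,10} D(V)={4,5,7,8,10}: no change
Constraint 2 (U != Z) on D(U)={3,7,8,9} D(Z)={3,5,8,10}: no change
Constraint 3 (U != Z) on D(U)={3,7,8,9} D(Z)={3,5,8,10}: no change
So after all 3 constraints: D(U) = {3,7,8,9}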